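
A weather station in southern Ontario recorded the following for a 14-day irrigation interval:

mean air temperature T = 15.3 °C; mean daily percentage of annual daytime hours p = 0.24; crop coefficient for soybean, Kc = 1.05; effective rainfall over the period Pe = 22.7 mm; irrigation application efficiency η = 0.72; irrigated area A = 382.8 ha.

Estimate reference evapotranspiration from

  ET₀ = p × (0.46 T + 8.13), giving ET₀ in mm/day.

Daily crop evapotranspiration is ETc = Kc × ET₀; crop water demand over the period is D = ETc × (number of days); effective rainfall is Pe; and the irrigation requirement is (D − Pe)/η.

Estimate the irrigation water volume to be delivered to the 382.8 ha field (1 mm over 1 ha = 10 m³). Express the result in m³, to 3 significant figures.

164000 m³

ET₀ = 0.24 × (0.46 × 15.3 + 8.13) = 0.24 × 15.168 = 3.6403 mm/d
ETc = Kc × ET₀ = 1.05 × 3.6403 = 3.8223 mm/d
Crop demand D = ETc × 14 d = 3.8223 × 14 = 53.512 mm
D − Pe = 53.512 − 22.7 = 30.812 mm
Gross irrigation = 30.812 / 0.72 = 42.794 mm
Volume = 42.794 mm × 382.8 ha × 10 = 163815.4 m³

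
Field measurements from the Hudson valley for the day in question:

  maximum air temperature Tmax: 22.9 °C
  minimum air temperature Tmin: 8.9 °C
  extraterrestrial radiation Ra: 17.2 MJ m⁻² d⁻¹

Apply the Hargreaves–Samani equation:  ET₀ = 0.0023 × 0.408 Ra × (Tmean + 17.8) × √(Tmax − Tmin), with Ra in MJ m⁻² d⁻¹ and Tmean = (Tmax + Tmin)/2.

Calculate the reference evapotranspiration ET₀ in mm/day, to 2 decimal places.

2.04 mm/day

Tmean = (22.9 + 8.9)/2 = 15.90 °C
0.408 Ra = 0.408 × 17.2 = 7.0176 mm/d equivalent
ET₀ = 0.0023 × 7.0176 × (15.90 + 17.8) × √14.0 = 0.0023 × 7.0176 × 33.70 × 3.7417 = 2.0352 mm/d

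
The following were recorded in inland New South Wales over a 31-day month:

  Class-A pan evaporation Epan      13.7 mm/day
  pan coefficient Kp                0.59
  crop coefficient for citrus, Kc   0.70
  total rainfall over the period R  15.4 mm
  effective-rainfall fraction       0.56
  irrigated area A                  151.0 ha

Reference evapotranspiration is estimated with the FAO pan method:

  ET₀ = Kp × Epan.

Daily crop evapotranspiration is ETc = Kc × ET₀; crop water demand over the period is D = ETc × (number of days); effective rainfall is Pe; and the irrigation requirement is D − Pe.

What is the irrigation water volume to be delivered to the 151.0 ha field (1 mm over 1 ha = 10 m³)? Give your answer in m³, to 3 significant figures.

ET₀ = 0.59 × 13.7 = 8.0830 mm/d
ETc = Kc × ET₀ = 0.70 × 8.0830 = 5.6581 mm/d
Crop demand D = ETc × 31 d = 5.6581 × 31 = 175.401 mm
Pe = 0.56 × 15.4 = 8.624 mm
D − Pe = 175.401 − 8.624 = 166.777 mm
Volume = 166.777 mm × 151.0 ha × 10 = 251833.3 m³

252000 m³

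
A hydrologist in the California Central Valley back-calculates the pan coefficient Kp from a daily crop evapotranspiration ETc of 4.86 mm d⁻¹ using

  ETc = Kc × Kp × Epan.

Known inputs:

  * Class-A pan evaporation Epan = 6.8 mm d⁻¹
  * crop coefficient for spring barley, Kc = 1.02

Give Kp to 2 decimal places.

0.70

ETc = Kc × Kp × Epan  ⇒  Kp = ETc / (Kc × Epan)
Kp = 4.86 / (1.02 × 6.8) = 4.86 / 6.936 = 0.7007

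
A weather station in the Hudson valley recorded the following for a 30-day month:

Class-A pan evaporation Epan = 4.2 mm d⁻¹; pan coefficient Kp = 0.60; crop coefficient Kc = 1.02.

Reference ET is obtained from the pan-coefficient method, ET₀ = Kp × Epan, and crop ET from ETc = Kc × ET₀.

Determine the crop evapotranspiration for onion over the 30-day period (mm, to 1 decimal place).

ET₀ = 0.60 × 4.2 = 2.5200 mm/d
ETc = Kc × ET₀ = 1.02 × 2.5200 = 2.5704 mm/d
Over 30 days: 2.5704 × 30 = 77.112 mm

77.1 mm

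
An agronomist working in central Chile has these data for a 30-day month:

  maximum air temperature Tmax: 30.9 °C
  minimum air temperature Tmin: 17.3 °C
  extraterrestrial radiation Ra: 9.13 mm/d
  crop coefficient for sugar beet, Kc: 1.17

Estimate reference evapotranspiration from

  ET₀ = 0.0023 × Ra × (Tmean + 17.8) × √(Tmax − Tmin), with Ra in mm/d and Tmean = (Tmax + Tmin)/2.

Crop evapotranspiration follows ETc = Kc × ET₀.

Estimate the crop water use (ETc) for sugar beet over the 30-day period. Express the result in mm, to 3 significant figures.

Tmean = (30.9 + 17.3)/2 = 24.10 °C
ET₀ = 0.0023 × 9.13 × (24.10 + 17.8) × √13.6 = 0.0023 × 9.13 × 41.90 × 3.6878 = 3.2447 mm/d
ETc = Kc × ET₀ = 1.17 × 3.2447 = 3.7963 mm/d
Over 30 days: 3.7963 × 30 = 113.889 mm

114 mm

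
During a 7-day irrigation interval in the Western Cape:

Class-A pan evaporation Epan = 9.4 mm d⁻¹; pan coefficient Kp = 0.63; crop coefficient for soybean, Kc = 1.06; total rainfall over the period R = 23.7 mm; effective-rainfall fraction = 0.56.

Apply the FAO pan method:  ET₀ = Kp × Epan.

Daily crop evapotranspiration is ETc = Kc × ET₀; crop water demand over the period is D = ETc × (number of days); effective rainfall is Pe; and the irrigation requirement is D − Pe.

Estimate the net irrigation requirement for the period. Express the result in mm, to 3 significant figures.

30.7 mm

ET₀ = 0.63 × 9.4 = 5.9220 mm/d
ETc = Kc × ET₀ = 1.06 × 5.9220 = 6.2773 mm/d
Crop demand D = ETc × 7 d = 6.2773 × 7 = 43.941 mm
Pe = 0.56 × 23.7 = 13.272 mm
D − Pe = 43.941 − 13.272 = 30.669 mm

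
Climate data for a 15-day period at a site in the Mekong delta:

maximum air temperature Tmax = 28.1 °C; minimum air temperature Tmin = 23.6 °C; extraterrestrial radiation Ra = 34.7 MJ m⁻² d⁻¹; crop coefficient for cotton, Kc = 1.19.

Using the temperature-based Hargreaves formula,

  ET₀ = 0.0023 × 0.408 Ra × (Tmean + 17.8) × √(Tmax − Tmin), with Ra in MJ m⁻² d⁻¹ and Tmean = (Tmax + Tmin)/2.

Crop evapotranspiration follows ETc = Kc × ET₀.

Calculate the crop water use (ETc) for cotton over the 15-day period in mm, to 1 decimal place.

53.8 mm

Tmean = (28.1 + 23.6)/2 = 25.85 °C
0.408 Ra = 0.408 × 34.7 = 14.1576 mm/d equivalent
ET₀ = 0.0023 × 14.1576 × (25.85 + 17.8) × √4.5 = 0.0023 × 14.1576 × 43.65 × 2.1213 = 3.0151 mm/d
ETc = Kc × ET₀ = 1.19 × 3.0151 = 3.5880 mm/d
Over 15 days: 3.5880 × 15 = 53.820 mm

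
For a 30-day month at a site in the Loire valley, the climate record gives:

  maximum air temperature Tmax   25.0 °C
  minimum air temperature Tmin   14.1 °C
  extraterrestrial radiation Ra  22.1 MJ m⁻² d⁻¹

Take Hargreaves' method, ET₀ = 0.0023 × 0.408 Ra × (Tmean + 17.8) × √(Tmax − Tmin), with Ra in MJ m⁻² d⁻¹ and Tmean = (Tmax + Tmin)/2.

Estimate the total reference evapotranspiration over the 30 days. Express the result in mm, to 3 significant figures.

Tmean = (25.0 + 14.1)/2 = 19.55 °C
0.408 Ra = 0.408 × 22.1 = 9.0168 mm/d equivalent
ET₀ = 0.0023 × 9.0168 × (19.55 + 17.8) × √10.9 = 0.0023 × 9.0168 × 37.35 × 3.3015 = 2.5573 mm/d
Over 30 days: 2.5573 × 30 = 76.719 mm

76.7 mm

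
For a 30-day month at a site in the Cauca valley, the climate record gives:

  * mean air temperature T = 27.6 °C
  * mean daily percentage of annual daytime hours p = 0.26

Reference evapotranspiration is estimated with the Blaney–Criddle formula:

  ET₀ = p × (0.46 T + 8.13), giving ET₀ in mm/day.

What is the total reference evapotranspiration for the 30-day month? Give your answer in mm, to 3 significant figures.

ET₀ = 0.26 × (0.46 × 27.6 + 8.13) = 0.26 × 20.826 = 5.4148 mm/d
Monthly total = 5.4148 × 30 = 162.444 mm

162 mm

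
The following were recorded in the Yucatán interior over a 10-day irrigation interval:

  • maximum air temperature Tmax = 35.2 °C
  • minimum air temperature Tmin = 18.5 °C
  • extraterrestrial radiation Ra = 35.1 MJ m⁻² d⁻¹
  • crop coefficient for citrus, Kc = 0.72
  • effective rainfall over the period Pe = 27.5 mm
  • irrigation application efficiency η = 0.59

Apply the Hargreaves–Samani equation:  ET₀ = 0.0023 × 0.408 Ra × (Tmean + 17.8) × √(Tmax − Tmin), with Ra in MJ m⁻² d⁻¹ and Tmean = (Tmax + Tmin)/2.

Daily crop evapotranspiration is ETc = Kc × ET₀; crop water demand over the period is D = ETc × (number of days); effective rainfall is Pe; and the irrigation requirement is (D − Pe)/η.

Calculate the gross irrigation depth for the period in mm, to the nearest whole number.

27 mm

Tmean = (35.2 + 18.5)/2 = 26.85 °C
0.408 Ra = 0.408 × 35.1 = 14.3208 mm/d equivalent
ET₀ = 0.0023 × 14.3208 × (26.85 + 17.8) × √16.7 = 0.0023 × 14.3208 × 44.65 × 4.0866 = 6.0101 mm/d
ETc = Kc × ET₀ = 0.72 × 6.0101 = 4.3273 mm/d
Crop demand D = ETc × 10 d = 4.3273 × 10 = 43.273 mm
D − Pe = 43.273 − 27.5 = 15.773 mm
Gross irrigation = 15.773 / 0.59 = 26.734 mm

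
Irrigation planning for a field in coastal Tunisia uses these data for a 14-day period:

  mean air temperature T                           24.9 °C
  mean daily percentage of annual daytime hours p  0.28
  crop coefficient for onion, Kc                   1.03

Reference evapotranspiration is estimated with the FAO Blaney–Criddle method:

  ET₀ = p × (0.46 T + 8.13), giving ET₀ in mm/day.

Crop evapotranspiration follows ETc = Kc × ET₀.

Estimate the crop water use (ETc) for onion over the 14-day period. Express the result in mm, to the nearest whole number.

ET₀ = 0.28 × (0.46 × 24.9 + 8.13) = 0.28 × 19.584 = 5.4835 mm/d
ETc = Kc × ET₀ = 1.03 × 5.4835 = 5.6480 mm/d
Over 14 days: 5.6480 × 14 = 79.072 mm

79 mm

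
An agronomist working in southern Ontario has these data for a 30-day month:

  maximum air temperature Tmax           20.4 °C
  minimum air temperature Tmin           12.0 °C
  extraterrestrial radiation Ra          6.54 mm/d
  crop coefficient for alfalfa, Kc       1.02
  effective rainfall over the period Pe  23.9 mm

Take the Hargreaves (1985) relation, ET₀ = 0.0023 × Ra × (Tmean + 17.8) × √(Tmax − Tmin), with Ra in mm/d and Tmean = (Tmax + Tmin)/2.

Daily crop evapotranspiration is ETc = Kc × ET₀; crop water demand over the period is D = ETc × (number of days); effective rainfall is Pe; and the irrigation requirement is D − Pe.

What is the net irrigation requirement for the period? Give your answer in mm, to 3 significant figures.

21.5 mm

Tmean = (20.4 + 12.0)/2 = 16.20 °C
ET₀ = 0.0023 × 6.54 × (16.20 + 17.8) × √8.4 = 0.0023 × 6.54 × 34.00 × 2.8983 = 1.4823 mm/d
ETc = Kc × ET₀ = 1.02 × 1.4823 = 1.5119 mm/d
Crop demand D = ETc × 30 d = 1.5119 × 30 = 45.357 mm
D − Pe = 45.357 − 23.9 = 21.457 mm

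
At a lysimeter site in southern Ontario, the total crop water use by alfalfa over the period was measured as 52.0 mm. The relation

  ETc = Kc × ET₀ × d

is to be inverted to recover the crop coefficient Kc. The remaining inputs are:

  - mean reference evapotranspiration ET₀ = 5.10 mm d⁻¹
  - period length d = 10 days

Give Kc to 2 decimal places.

ETc = Kc × ET₀ × d  ⇒  Kc = ETc / (ET₀ × d)
Kc = 52.0 / (5.10 × 10) = 52.0 / 51.00 = 1.0196

1.02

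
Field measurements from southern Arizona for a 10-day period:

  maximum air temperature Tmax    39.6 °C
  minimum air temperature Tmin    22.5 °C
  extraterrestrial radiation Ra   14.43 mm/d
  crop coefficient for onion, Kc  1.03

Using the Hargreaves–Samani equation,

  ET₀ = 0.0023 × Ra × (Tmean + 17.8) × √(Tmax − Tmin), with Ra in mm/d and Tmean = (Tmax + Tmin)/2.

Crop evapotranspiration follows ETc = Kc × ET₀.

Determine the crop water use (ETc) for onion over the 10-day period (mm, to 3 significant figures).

69.1 mm

Tmean = (39.6 + 22.5)/2 = 31.05 °C
ET₀ = 0.0023 × 14.43 × (31.05 + 17.8) × √17.1 = 0.0023 × 14.43 × 48.85 × 4.1352 = 6.7043 mm/d
ETc = Kc × ET₀ = 1.03 × 6.7043 = 6.9054 mm/d
Over 10 days: 6.9054 × 10 = 69.054 mm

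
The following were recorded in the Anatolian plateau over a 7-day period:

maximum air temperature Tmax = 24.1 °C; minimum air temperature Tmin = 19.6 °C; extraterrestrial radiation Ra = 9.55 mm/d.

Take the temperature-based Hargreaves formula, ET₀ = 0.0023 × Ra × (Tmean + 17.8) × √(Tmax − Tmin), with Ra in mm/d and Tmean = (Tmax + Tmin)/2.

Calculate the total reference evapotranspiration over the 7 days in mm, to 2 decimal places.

12.93 mm

Tmean = (24.1 + 19.6)/2 = 21.85 °C
ET₀ = 0.0023 × 9.55 × (21.85 + 17.8) × √4.5 = 0.0023 × 9.55 × 39.65 × 2.1213 = 1.8475 mm/d
Over 7 days: 1.8475 × 7 = 12.933 mm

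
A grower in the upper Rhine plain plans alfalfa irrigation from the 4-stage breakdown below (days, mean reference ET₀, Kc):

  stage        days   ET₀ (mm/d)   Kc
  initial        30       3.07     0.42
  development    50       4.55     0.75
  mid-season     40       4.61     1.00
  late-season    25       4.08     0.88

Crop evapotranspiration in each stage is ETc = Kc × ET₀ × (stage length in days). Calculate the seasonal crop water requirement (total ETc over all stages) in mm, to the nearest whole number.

483 mm

initial: 0.42 × 3.07 × 30 = 38.68 mm
development: 0.75 × 4.55 × 50 = 170.63 mm
mid-season: 1.00 × 4.61 × 40 = 184.40 mm
late-season: 0.88 × 4.08 × 25 = 89.76 mm
Seasonal total = 483.47 mm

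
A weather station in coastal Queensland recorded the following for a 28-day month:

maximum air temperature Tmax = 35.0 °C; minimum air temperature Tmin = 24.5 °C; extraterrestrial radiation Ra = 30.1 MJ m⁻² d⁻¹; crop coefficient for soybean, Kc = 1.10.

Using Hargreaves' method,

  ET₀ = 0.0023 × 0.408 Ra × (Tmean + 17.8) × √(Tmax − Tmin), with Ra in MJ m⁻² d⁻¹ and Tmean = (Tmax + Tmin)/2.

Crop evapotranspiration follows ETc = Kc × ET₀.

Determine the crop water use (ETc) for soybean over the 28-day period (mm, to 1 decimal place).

134.0 mm

Tmean = (35.0 + 24.5)/2 = 29.75 °C
0.408 Ra = 0.408 × 30.1 = 12.2808 mm/d equivalent
ET₀ = 0.0023 × 12.2808 × (29.75 + 17.8) × √10.5 = 0.0023 × 12.2808 × 47.55 × 3.2404 = 4.3521 mm/d
ETc = Kc × ET₀ = 1.10 × 4.3521 = 4.7873 mm/d
Over 28 days: 4.7873 × 28 = 134.044 mm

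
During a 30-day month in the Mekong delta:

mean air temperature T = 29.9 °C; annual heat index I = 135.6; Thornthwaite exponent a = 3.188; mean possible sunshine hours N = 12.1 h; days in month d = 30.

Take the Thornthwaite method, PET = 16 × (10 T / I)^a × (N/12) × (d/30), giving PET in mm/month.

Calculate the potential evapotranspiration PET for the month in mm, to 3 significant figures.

201 mm

10T/I = 10 × 29.9 / 135.6 = 2.2050
(10T/I)^a = 2.2050^3.188 = 12.4390
Uncorrected PET = 16 × 12.4390 = 199.024 mm
Correction = (N/12)(d/30) = (12.1/12)(30/30) = 1.0083
PET = 199.024 × 1.0083 = 200.676 mm/month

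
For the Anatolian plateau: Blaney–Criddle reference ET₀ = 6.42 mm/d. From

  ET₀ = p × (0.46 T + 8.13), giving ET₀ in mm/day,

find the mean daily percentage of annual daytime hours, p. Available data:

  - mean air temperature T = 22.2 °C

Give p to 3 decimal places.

0.350

p = ET₀ / (0.46 T + 8.13) = 6.42 / (0.46 × 22.2 + 8.13) = 6.42 / 18.342 = 0.3500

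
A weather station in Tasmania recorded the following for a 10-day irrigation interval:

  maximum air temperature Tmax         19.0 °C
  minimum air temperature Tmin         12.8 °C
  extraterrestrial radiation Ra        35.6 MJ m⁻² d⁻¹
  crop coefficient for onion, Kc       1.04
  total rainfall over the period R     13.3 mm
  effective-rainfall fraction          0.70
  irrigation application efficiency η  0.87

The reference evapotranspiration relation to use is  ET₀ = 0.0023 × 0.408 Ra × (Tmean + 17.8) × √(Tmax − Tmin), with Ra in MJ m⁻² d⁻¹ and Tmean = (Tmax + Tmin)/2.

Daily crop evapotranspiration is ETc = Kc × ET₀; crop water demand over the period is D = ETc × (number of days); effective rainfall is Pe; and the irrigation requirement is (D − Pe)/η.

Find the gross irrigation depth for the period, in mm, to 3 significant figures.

22.8 mm

Tmean = (19.0 + 12.8)/2 = 15.90 °C
0.408 Ra = 0.408 × 35.6 = 14.5248 mm/d equivalent
ET₀ = 0.0023 × 14.5248 × (15.90 + 17.8) × √6.2 = 0.0023 × 14.5248 × 33.70 × 2.4900 = 2.8033 mm/d
ETc = Kc × ET₀ = 1.04 × 2.8033 = 2.9154 mm/d
Crop demand D = ETc × 10 d = 2.9154 × 10 = 29.154 mm
Pe = 0.70 × 13.3 = 9.310 mm
D − Pe = 29.154 − 9.310 = 19.844 mm
Gross irrigation = 19.844 / 0.87 = 22.809 mm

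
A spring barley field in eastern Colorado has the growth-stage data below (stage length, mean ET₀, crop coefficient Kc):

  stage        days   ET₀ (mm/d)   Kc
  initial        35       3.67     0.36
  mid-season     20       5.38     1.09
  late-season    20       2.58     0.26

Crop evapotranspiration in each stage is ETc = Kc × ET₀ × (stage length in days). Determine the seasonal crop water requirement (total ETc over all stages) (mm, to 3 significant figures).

initial: 0.36 × 3.67 × 35 = 46.24 mm
mid-season: 1.09 × 5.38 × 20 = 117.28 mm
late-season: 0.26 × 2.58 × 20 = 13.42 mm
Seasonal total = 176.94 mm

177 mm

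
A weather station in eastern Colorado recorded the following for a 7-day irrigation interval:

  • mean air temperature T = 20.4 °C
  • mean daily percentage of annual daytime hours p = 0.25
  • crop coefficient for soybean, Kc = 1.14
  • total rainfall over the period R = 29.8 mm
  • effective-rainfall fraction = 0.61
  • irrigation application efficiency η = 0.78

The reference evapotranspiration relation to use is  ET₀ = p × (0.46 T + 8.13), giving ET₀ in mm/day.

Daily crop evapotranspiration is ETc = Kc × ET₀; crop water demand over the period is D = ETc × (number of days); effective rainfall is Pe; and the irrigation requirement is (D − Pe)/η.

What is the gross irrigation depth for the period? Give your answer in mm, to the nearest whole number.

21 mm

ET₀ = 0.25 × (0.46 × 20.4 + 8.13) = 0.25 × 17.514 = 4.3785 mm/d
ETc = Kc × ET₀ = 1.14 × 4.3785 = 4.9915 mm/d
Crop demand D = ETc × 7 d = 4.9915 × 7 = 34.941 mm
Pe = 0.61 × 29.8 = 18.178 mm
D − Pe = 34.941 − 18.178 = 16.763 mm
Gross irrigation = 16.763 / 0.78 = 21.491 mm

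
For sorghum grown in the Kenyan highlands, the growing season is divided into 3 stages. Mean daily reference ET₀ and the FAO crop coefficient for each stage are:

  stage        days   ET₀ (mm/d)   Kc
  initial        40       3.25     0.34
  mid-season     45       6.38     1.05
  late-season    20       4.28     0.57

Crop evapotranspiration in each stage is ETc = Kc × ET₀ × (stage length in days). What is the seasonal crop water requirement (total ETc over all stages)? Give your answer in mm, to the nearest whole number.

394 mm

initial: 0.34 × 3.25 × 40 = 44.20 mm
mid-season: 1.05 × 6.38 × 45 = 301.46 mm
late-season: 0.57 × 4.28 × 20 = 48.79 mm
Seasonal total = 394.45 mm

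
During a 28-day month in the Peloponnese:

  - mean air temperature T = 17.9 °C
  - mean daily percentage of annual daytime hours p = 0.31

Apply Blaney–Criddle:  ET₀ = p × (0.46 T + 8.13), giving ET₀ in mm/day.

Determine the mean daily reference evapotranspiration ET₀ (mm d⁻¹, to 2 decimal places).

5.07 mm d⁻¹

ET₀ = 0.31 × (0.46 × 17.9 + 8.13) = 0.31 × 16.364 = 5.0728 mm/d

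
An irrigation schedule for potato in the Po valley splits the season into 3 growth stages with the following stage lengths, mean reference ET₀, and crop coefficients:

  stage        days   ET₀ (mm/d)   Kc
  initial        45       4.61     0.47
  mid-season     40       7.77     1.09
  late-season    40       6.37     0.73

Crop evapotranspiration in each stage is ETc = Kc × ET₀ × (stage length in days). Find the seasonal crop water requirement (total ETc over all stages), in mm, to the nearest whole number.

622 mm

initial: 0.47 × 4.61 × 45 = 97.50 mm
mid-season: 1.09 × 7.77 × 40 = 338.77 mm
late-season: 0.73 × 6.37 × 40 = 186.00 mm
Seasonal total = 622.27 mm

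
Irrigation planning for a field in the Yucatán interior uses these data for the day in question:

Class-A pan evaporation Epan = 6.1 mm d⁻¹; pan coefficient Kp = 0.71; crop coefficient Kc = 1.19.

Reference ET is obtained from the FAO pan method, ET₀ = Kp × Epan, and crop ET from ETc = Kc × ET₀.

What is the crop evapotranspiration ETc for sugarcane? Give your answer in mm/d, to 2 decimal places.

ET₀ = 0.71 × 6.1 = 4.3310 mm/d
ETc = Kc × ET₀ = 1.19 × 4.3310 = 5.1539 mm/d

5.15 mm/d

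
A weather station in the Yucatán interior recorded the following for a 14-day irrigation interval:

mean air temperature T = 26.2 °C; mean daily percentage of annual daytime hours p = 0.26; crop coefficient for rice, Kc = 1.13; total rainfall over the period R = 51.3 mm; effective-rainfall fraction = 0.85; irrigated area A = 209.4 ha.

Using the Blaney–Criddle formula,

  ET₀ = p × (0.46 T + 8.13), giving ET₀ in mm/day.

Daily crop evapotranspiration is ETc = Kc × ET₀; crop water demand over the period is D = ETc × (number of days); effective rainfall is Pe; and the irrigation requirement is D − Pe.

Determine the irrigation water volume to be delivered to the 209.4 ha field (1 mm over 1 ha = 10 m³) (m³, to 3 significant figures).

82500 m³

ET₀ = 0.26 × (0.46 × 26.2 + 8.13) = 0.26 × 20.182 = 5.2473 mm/d
ETc = Kc × ET₀ = 1.13 × 5.2473 = 5.9294 mm/d
Crop demand D = ETc × 14 d = 5.9294 × 14 = 83.012 mm
Pe = 0.85 × 51.3 = 43.605 mm
D − Pe = 83.012 − 43.605 = 39.407 mm
Volume = 39.407 mm × 209.4 ha × 10 = 82518.3 m³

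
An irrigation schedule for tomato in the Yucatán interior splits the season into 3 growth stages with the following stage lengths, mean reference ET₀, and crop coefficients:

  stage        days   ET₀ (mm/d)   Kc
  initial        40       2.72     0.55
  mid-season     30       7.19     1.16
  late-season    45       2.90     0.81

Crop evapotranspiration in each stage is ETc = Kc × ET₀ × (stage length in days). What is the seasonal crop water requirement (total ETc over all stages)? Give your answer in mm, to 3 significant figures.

416 mm

initial: 0.55 × 2.72 × 40 = 59.84 mm
mid-season: 1.16 × 7.19 × 30 = 250.21 mm
late-season: 0.81 × 2.90 × 45 = 105.71 mm
Seasonal total = 415.76 mm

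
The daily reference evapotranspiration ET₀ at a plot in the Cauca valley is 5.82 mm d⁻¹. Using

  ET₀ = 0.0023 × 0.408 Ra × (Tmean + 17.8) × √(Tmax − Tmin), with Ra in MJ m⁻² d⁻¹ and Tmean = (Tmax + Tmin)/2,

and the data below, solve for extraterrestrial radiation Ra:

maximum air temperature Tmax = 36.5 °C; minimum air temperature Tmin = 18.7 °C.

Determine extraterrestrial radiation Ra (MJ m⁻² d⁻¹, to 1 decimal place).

32.4 MJ m⁻² d⁻¹

Tmean = (36.5+18.7)/2 = 27.60 °C; ΔT = 17.8
Ra = ET₀ / [0.0023 × 0.408 × (Tmean+17.8) × √ΔT]
   = 5.82 / (0.0023 × 0.408 × 45.40 × 4.2190) = 32.379 MJ m⁻² d⁻¹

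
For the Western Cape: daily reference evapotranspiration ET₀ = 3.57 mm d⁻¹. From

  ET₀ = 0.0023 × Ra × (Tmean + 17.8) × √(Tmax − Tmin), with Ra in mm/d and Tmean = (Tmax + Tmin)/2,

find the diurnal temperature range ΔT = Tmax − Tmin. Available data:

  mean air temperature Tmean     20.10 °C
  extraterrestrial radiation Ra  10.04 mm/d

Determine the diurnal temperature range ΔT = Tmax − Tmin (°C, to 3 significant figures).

16.6 °C

√ΔT = ET₀ / [0.0023 × Ra × (Tmean+17.8)] = 3.57 / (0.0023 × 10.04 × 37.90) = 4.0791
ΔT = 4.0791² = 16.639 °C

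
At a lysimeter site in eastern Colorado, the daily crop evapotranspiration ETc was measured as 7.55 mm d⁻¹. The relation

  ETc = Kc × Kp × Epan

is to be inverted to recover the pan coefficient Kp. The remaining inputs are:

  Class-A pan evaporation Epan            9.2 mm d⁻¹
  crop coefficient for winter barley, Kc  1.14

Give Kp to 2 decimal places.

0.72

ETc = Kc × Kp × Epan  ⇒  Kp = ETc / (Kc × Epan)
Kp = 7.55 / (1.14 × 9.2) = 7.55 / 10.488 = 0.7199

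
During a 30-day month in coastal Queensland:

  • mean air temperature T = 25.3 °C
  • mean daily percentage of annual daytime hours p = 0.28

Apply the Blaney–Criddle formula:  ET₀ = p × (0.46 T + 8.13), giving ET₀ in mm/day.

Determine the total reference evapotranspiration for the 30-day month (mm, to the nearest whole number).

166 mm

ET₀ = 0.28 × (0.46 × 25.3 + 8.13) = 0.28 × 19.768 = 5.5350 mm/d
Monthly total = 5.5350 × 30 = 166.050 mm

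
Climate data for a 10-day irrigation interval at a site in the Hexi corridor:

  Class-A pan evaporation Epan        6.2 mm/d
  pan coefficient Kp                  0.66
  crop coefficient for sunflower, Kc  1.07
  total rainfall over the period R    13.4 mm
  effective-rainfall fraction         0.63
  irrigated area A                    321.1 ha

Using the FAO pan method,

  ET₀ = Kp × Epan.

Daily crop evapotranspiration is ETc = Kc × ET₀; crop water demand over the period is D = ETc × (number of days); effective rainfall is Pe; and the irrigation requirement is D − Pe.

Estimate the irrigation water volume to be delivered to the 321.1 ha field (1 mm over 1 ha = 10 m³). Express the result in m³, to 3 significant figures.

113000 m³

ET₀ = 0.66 × 6.2 = 4.0920 mm/d
ETc = Kc × ET₀ = 1.07 × 4.0920 = 4.3784 mm/d
Crop demand D = ETc × 10 d = 4.3784 × 10 = 43.784 mm
Pe = 0.63 × 13.4 = 8.442 mm
D − Pe = 43.784 − 8.442 = 35.342 mm
Volume = 35.342 mm × 321.1 ha × 10 = 113483.2 m³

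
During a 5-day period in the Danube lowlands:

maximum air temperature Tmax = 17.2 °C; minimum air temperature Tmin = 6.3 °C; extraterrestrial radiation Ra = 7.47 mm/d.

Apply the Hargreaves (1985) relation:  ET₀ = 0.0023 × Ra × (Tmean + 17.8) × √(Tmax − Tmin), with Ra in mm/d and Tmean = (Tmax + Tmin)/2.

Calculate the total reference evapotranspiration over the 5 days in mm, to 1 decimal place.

Tmean = (17.2 + 6.3)/2 = 11.75 °C
ET₀ = 0.0023 × 7.47 × (11.75 + 17.8) × √10.9 = 0.0023 × 7.47 × 29.55 × 3.3015 = 1.6762 mm/d
Over 5 days: 1.6762 × 5 = 8.381 mm

8.4 mm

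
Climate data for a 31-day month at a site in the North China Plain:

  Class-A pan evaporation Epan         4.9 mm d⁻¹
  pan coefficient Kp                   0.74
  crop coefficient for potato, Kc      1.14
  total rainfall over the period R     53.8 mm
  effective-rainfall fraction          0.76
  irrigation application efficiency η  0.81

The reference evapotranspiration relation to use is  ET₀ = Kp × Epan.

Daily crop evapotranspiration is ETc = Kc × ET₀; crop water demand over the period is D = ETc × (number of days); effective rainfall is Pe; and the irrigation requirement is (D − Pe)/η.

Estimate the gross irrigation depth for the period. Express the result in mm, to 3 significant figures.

ET₀ = 0.74 × 4.9 = 3.6260 mm/d
ETc = Kc × ET₀ = 1.14 × 3.6260 = 4.1336 mm/d
Crop demand D = ETc × 31 d = 4.1336 × 31 = 128.142 mm
Pe = 0.76 × 53.8 = 40.888 mm
D − Pe = 128.142 − 40.888 = 87.254 mm
Gross irrigation = 87.254 / 0.81 = 107.721 mm

108 mm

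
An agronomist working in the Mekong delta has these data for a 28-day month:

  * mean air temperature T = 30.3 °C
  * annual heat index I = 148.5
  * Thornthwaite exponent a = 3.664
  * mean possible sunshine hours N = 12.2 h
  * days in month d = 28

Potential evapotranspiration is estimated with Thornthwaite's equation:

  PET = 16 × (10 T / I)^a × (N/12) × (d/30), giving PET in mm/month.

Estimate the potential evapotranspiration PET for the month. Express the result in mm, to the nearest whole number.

10T/I = 10 × 30.3 / 148.5 = 2.0404
(10T/I)^a = 2.0404^3.664 = 13.6395
Uncorrected PET = 16 × 13.6395 = 218.232 mm
Correction = (N/12)(d/30) = (12.2/12)(28/30) = 0.9489
PET = 218.232 × 0.9489 = 207.080 mm/month

207 mm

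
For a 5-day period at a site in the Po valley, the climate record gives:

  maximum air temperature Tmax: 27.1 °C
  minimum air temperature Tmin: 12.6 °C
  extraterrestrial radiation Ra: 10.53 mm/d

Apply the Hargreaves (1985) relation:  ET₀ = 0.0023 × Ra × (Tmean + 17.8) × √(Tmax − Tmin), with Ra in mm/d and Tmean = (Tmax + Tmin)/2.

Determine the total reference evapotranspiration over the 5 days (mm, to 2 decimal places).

17.36 mm

Tmean = (27.1 + 12.6)/2 = 19.85 °C
ET₀ = 0.0023 × 10.53 × (19.85 + 17.8) × √14.5 = 0.0023 × 10.53 × 37.65 × 3.8079 = 3.4722 mm/d
Over 5 days: 3.4722 × 5 = 17.361 mm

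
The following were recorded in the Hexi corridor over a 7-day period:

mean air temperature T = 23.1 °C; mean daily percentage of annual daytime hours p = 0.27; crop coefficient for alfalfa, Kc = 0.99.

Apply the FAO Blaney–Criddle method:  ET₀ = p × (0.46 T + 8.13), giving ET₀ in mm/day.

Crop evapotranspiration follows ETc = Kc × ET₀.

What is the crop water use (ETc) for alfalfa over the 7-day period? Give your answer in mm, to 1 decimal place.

35.1 mm

ET₀ = 0.27 × (0.46 × 23.1 + 8.13) = 0.27 × 18.756 = 5.0641 mm/d
ETc = Kc × ET₀ = 0.99 × 5.0641 = 5.0135 mm/d
Over 7 days: 5.0135 × 7 = 35.095 mm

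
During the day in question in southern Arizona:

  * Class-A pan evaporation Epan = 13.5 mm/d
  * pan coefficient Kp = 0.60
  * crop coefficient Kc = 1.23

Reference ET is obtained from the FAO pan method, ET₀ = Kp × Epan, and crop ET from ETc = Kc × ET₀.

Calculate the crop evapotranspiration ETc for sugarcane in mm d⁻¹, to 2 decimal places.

ET₀ = 0.60 × 13.5 = 8.1000 mm/d
ETc = Kc × ET₀ = 1.23 × 8.1000 = 9.9630 mm/d

9.96 mm d⁻¹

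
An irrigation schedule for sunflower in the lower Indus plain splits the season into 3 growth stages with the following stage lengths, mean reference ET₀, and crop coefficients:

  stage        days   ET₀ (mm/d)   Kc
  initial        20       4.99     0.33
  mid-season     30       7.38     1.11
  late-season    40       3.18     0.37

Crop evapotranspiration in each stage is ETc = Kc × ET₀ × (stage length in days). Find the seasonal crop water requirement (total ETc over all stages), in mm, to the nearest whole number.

initial: 0.33 × 4.99 × 20 = 32.93 mm
mid-season: 1.11 × 7.38 × 30 = 245.75 mm
late-season: 0.37 × 3.18 × 40 = 47.06 mm
Seasonal total = 325.74 mm

326 mm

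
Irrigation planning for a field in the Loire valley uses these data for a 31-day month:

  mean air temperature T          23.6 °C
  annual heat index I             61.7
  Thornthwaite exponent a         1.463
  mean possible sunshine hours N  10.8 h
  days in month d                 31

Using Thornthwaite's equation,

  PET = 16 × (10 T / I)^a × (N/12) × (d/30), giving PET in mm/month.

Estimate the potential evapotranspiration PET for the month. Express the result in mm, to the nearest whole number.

10T/I = 10 × 23.6 / 61.7 = 3.8250
(10T/I)^a = 3.8250^1.463 = 7.1185
Uncorrected PET = 16 × 7.1185 = 113.896 mm
Correction = (N/12)(d/30) = (10.8/12)(31/30) = 0.9300
PET = 113.896 × 0.9300 = 105.923 mm/month

106 mm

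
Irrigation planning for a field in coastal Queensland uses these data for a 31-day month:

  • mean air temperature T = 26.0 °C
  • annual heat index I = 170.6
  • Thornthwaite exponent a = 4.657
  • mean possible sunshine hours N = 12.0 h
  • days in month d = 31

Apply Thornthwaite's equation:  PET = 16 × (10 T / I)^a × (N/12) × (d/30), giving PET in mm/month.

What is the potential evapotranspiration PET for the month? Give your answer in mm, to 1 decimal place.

10T/I = 10 × 26.0 / 170.6 = 1.5240
(10T/I)^a = 1.5240^4.657 = 7.1148
Uncorrected PET = 16 × 7.1148 = 113.837 mm
Correction = (N/12)(d/30) = (12.0/12)(31/30) = 1.0333
PET = 113.837 × 1.0333 = 117.628 mm/month

117.6 mm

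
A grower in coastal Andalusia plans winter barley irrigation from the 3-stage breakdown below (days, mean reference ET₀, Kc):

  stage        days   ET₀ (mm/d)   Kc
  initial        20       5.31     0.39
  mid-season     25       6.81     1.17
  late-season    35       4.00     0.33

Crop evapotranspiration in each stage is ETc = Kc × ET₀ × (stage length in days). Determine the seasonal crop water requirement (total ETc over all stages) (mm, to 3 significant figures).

287 mm

initial: 0.39 × 5.31 × 20 = 41.42 mm
mid-season: 1.17 × 6.81 × 25 = 199.19 mm
late-season: 0.33 × 4.00 × 35 = 46.20 mm
Seasonal total = 286.81 mm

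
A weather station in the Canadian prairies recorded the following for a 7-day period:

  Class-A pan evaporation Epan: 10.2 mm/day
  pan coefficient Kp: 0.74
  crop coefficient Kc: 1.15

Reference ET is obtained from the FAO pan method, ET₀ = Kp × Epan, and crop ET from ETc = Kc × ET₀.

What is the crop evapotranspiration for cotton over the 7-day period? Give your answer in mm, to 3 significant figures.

ET₀ = 0.74 × 10.2 = 7.5480 mm/d
ETc = Kc × ET₀ = 1.15 × 7.5480 = 8.6802 mm/d
Over 7 days: 8.6802 × 7 = 60.761 mm

60.8 mm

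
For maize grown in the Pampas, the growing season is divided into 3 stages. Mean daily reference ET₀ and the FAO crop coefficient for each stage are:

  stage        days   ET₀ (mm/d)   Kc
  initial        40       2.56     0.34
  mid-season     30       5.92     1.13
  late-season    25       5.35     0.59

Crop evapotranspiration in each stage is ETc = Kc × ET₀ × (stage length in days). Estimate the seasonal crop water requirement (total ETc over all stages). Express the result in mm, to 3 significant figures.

initial: 0.34 × 2.56 × 40 = 34.82 mm
mid-season: 1.13 × 5.92 × 30 = 200.69 mm
late-season: 0.59 × 5.35 × 25 = 78.91 mm
Seasonal total = 314.42 mm

314 mm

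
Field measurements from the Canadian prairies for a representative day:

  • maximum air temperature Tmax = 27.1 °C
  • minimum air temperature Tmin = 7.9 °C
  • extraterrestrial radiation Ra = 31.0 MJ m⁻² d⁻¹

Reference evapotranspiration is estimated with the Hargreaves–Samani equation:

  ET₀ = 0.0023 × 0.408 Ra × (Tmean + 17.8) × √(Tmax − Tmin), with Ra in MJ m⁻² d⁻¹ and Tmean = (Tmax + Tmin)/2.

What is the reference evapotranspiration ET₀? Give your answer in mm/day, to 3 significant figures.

Tmean = (27.1 + 7.9)/2 = 17.50 °C
0.408 Ra = 0.408 × 31.0 = 12.6480 mm/d equivalent
ET₀ = 0.0023 × 12.6480 × (17.50 + 17.8) × √19.2 = 0.0023 × 12.6480 × 35.30 × 4.3818 = 4.4996 mm/d

4.50 mm/day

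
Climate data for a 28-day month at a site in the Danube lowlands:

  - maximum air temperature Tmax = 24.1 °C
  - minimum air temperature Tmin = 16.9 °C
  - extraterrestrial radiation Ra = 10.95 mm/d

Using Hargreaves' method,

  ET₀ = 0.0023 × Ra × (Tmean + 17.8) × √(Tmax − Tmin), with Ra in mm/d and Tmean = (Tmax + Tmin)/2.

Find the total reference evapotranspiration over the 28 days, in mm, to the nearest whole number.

72 mm

Tmean = (24.1 + 16.9)/2 = 20.50 °C
ET₀ = 0.0023 × 10.95 × (20.50 + 17.8) × √7.2 = 0.0023 × 10.95 × 38.30 × 2.6833 = 2.5883 mm/d
Over 28 days: 2.5883 × 28 = 72.472 mm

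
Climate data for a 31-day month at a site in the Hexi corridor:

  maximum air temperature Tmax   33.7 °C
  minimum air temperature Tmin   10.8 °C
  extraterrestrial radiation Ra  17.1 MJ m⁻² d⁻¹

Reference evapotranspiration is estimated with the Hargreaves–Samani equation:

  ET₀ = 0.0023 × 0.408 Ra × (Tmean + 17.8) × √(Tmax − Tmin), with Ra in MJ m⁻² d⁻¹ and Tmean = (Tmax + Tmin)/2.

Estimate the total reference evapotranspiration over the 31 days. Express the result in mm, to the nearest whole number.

Tmean = (33.7 + 10.8)/2 = 22.25 °C
0.408 Ra = 0.408 × 17.1 = 6.9768 mm/d equivalent
ET₀ = 0.0023 × 6.9768 × (22.25 + 17.8) × √22.9 = 0.0023 × 6.9768 × 40.05 × 4.7854 = 3.0754 mm/d
Over 31 days: 3.0754 × 31 = 95.337 mm

95 mm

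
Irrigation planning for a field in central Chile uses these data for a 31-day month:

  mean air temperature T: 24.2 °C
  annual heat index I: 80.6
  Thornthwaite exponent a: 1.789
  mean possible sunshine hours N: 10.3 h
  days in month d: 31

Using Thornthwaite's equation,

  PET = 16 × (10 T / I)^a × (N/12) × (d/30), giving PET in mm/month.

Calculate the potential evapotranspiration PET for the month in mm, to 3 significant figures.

10T/I = 10 × 24.2 / 80.6 = 3.0025
(10T/I)^a = 3.0025^1.789 = 7.1485
Uncorrected PET = 16 × 7.1485 = 114.376 mm
Correction = (N/12)(d/30) = (10.3/12)(31/30) = 0.8869
PET = 114.376 × 0.8869 = 101.440 mm/month

101 mm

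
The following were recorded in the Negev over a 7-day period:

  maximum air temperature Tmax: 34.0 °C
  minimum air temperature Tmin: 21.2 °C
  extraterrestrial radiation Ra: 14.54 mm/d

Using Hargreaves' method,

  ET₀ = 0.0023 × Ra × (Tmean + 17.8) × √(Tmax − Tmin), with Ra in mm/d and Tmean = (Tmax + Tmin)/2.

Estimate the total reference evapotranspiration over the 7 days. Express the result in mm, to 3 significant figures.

Tmean = (34.0 + 21.2)/2 = 27.60 °C
ET₀ = 0.0023 × 14.54 × (27.60 + 17.8) × √12.8 = 0.0023 × 14.54 × 45.40 × 3.5777 = 5.4319 mm/d
Over 7 days: 5.4319 × 7 = 38.023 mm

38.0 mm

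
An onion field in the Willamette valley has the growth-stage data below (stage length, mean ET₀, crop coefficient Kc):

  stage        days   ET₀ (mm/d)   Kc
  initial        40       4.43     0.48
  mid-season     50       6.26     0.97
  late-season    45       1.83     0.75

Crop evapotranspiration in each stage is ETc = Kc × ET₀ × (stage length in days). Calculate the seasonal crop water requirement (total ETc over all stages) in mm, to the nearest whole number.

450 mm

initial: 0.48 × 4.43 × 40 = 85.06 mm
mid-season: 0.97 × 6.26 × 50 = 303.61 mm
late-season: 0.75 × 1.83 × 45 = 61.76 mm
Seasonal total = 450.43 mm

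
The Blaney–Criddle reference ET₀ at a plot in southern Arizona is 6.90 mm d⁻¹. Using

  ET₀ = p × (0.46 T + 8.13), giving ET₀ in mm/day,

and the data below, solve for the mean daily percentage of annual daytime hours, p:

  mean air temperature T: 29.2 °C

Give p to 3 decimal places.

0.320

p = ET₀ / (0.46 T + 8.13) = 6.90 / (0.46 × 29.2 + 8.13) = 6.90 / 21.562 = 0.3200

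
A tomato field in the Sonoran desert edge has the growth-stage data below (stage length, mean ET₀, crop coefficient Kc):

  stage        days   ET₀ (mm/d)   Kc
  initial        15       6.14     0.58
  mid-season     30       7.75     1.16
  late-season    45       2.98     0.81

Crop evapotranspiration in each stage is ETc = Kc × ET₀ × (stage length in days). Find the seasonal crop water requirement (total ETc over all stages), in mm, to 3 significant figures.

432 mm

initial: 0.58 × 6.14 × 15 = 53.42 mm
mid-season: 1.16 × 7.75 × 30 = 269.70 mm
late-season: 0.81 × 2.98 × 45 = 108.62 mm
Seasonal total = 431.74 mm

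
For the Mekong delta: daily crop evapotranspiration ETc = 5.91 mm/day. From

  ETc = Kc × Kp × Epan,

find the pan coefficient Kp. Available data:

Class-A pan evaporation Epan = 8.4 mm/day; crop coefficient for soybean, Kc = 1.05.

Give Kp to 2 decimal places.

0.67

ETc = Kc × Kp × Epan  ⇒  Kp = ETc / (Kc × Epan)
Kp = 5.91 / (1.05 × 8.4) = 5.91 / 8.820 = 0.6701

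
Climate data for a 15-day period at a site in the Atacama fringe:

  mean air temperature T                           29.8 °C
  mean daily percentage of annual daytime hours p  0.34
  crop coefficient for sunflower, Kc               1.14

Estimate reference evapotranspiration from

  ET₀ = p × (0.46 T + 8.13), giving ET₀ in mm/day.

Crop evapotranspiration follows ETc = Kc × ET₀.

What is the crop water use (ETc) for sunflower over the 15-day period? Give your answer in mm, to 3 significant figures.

127 mm

ET₀ = 0.34 × (0.46 × 29.8 + 8.13) = 0.34 × 21.838 = 7.4249 mm/d
ETc = Kc × ET₀ = 1.14 × 7.4249 = 8.4644 mm/d
Over 15 days: 8.4644 × 15 = 126.966 mm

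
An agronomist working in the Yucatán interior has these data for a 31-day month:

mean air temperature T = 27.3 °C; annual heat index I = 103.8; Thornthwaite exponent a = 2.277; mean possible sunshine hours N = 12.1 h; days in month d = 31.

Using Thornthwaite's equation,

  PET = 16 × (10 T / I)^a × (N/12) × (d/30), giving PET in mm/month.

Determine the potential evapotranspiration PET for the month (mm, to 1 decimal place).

150.7 mm

10T/I = 10 × 27.3 / 103.8 = 2.6301
(10T/I)^a = 2.6301^2.277 = 9.0423
Uncorrected PET = 16 × 9.0423 = 144.677 mm
Correction = (N/12)(d/30) = (12.1/12)(31/30) = 1.0419
PET = 144.677 × 1.0419 = 150.739 mm/month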